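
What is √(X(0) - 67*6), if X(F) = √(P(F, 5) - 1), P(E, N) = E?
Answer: √(-402 + I) ≈ 0.0249 + 20.05*I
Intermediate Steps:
X(F) = √(-1 + F) (X(F) = √(F - 1) = √(-1 + F))
√(X(0) - 67*6) = √(√(-1 + 0) - 67*6) = √(√(-1) - 402) = √(I - 402) = √(-402 + I)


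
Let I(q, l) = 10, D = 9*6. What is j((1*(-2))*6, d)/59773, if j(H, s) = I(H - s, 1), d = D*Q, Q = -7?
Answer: 10/59773 ≈ 0.00016730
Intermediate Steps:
D = 54
d = -378 (d = 54*(-7) = -378)
j(H, s) = 10
j((1*(-2))*6, d)/59773 = 10/59773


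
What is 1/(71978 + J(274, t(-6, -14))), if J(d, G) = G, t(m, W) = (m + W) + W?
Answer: 1/71944 ≈ 1.3900e-5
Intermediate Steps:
t(m, W) = m + 2*W (t(m, W) = (W + m) + W = m + 2*W)
1/(71978 + J(274, t(-6, -14))) = 1/(71978 + (-6 + 2*(-14))) = 1/(71978 + (-6 - 28)) = 1/(71978 - 34) = 1/71944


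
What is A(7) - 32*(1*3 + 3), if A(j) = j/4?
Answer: -761/4 ≈ -190.25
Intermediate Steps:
A(j) = j/4 (A(j) = j*(¼) = j/4)
A(7) - 32*(1*3 + 3) = (¼)*7 - 32*(1*3 + 3) = 7/4 - 32*(3 + 3) = 7/4 - 32*6 = 7/4 - 192 = -761/4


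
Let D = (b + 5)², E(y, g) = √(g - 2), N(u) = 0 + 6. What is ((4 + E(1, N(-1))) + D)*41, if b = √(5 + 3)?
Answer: 1599 + 820*√2 ≈ 2758.7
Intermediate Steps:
N(u) = 6
b = 2*√2 (b = √8 = 2*√2 ≈ 2.8284)
E(y, g) = √(-2 + g)
D = (5 + 2*√2)² (D = (2*√2 + 5)² = (5 + 2*√2)² ≈ 61.284)
((4 + E(1, N(-1))) + D)*41 = ((4 + √(-2 + 6)) + (33 + 20*√2))*41 = ((4 + √4) + (33 + 20*√2))*41 = ((4 + 2) + (33 + 20*√2))*41 = (6 + (33 + 20*√2))*41 = (39 + 20*√2)*41 = 1599 + 820*√2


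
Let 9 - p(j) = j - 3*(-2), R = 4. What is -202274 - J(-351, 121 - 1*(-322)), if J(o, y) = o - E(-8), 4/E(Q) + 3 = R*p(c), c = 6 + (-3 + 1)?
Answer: -1413465/7 ≈ -2.0192e+5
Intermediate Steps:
c = 4 (c = 6 - 2 = 4)
p(j) = 3 - j (p(j) = 9 - (j - 3*(-2)) = 9 - (j + 6) = 9 - (6 + j) = 9 + (-6 - j) = 3 - j)
E(Q) = -4/7 (E(Q) = 4/(-3 + 4*(3 - 1*4)) = 4/(-3 + 4*(3 - 4)) = 4/(-3 + 4*(-1)) = 4/(-3 - 4) = 4/(-7) = 4*(-⅐) = -4/7)
J(o, y) = 4/7 + o (J(o, y) = o - 1*(-4/7) = o + 4/7 = 4/7 + o)
-202274 - J(-351, 121 - 1*(-322)) = -202274 - (4/7 - 351) = -202274 - 1*(-2453/7) = -202274 + 2453/7 = -1413465/7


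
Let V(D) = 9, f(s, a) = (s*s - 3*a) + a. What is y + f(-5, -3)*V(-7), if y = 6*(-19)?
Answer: 165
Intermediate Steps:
f(s, a) = s² - 2*a (f(s, a) = (s² - 3*a) + a = s² - 2*a)
y = -114
y + f(-5, -3)*V(-7) = -114 + ((-5)² - 2*(-3))*9 = -114 + (25 + 6)*9 = -114 + 31*9 = -114 + 279 = 165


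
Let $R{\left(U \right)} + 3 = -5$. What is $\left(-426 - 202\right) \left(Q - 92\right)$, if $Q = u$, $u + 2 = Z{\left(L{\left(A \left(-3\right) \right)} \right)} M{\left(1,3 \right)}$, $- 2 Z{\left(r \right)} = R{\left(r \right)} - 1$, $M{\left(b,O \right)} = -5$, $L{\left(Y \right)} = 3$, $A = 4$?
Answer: $73162$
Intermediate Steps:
$R{\left(U \right)} = -8$ ($R{\left(U \right)} = -3 - 5 = -8$)
$Z{\left(r \right)} = \frac{9}{2}$ ($Z{\left(r \right)} = - \frac{-8 - 1}{2} = \left(- \frac{1}{2}\right) \left(-9\right) = \frac{9}{2}$)
$u = - \frac{49}{2}$ ($u = -2 + \frac{9}{2} \left(-5\right) = -2 - \frac{45}{2} = - \frac{49}{2} \approx -24.5$)
$Q = - \frac{49}{2} \approx -24.5$
$\left(-426 - 202\right) \left(Q - 92\right) = \left(-426 - 202\right) \left(- \frac{49}{2} - 92\right) = \left(-628\right) \left(- \frac{233}{2}\right) = 73162$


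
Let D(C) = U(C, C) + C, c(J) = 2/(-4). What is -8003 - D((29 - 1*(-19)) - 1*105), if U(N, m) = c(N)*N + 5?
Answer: -15959/2 ≈ -7979.5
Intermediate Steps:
c(J) = -½ (c(J) = 2*(-¼) = -½)
U(N, m) = 5 - N/2 (U(N, m) = -N/2 + 5 = 5 - N/2)
D(C) = 5 + C/2 (D(C) = (5 - C/2) + C = 5 + C/2)
-8003 - D((29 - 1*(-19)) - 1*105) = -8003 - (5 + ((29 - 1*(-19)) - 1*105)/2) = -8003 - (5 + ((29 + 19) - 105)/2) = -8003 - (5 + (48 - 105)/2) = -8003 - (5 + (½)*(-57)) = -8003 - (5 - 57/2) = -8003 - 1*(-47/2) = -8003 + 47/2 = -15959/2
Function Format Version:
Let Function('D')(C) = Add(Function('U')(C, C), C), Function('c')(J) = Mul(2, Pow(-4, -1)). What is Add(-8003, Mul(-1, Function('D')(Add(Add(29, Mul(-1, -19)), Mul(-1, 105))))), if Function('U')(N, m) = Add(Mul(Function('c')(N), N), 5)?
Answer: Rational(-15959, 2) ≈ -7979.5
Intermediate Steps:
Function('c')(J) = Rational(-1, 2) (Function('c')(J) = Mul(2, Rational(-1, 4)) = Rational(-1, 2))
Function('U')(N, m) = Add(5, Mul(Rational(-1, 2), N)) (Function('U')(N, m) = Add(Mul(Rational(-1, 2), N), 5) = Add(5, Mul(Rational(-1, 2), N)))
Function('D')(C) = Add(5, Mul(Rational(1, 2), C)) (Function('D')(C) = Add(Add(5, Mul(Rational(-1, 2), C)), C) = Add(5, Mul(Rational(1, 2), C)))
Add(-8003, Mul(-1, Function('D')(Add(Add(29, Mul(-1, -19)), Mul(-1, 105))))) = Add(-8003, Mul(-1, Add(5, Mul(Rational(1, 2), Add(Add(29, Mul(-1, -19)), Mul(-1, 105)))))) = Add(-8003, Mul(-1, Add(5, Mul(Rational(1, 2), Add(Add(29, 19), -105))))) = Add(-8003, Mul(-1, Add(5, Mul(Rational(1, 2), Add(48, -105))))) = Add(-8003, Mul(-1, Add(5, Mul(Rational(1, 2), -57)))) = Add(-8003, Mul(-1, Add(5, Rational(-57, 2)))) = Add(-8003, Mul(-1, Rational(-47, 2))) = Add(-8003, Rational(47, 2)) = Rational(-15959, 2)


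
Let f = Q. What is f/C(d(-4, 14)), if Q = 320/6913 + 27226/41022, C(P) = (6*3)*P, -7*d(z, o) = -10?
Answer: 704691323/25522657740 ≈ 0.027610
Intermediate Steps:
d(z, o) = 10/7 (d(z, o) = -⅐*(-10) = 10/7)
C(P) = 18*P
Q = 100670189/141792543 (Q = 320*(1/6913) + 27226*(1/41022) = 320/6913 + 13613/20511 = 100670189/141792543 ≈ 0.70998)
f = 100670189/141792543 ≈ 0.70998
f/C(d(-4, 14)) = 100670189/(141792543*((18*(10/7)))) = 100670189/(141792543*(180/7)) = (100670189/141792543)*(7/180) = 704691323/25522657740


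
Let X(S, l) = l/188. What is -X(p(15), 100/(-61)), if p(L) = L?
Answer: 25/2867 ≈ 0.0087199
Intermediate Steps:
X(S, l) = l/188 (X(S, l) = l*(1/188) = l/188)
-X(p(15), 100/(-61)) = -100/(-61)/188 = -100*(-1/61)/188 = -(-100)/(188*61) = -1*(-25/2867) = 25/2867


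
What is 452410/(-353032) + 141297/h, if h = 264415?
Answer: -34870813823/46673478140 ≈ -0.74712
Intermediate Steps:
452410/(-353032) + 141297/h = 452410/(-353032) + 141297/264415 = 452410*(-1/353032) + 141297*(1/264415) = -226205/176516 + 141297/264415 = -34870813823/46673478140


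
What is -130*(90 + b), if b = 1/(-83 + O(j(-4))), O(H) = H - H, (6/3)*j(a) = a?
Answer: -970970/83 ≈ -11698.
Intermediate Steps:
j(a) = a/2
O(H) = 0
b = -1/83 (b = 1/(-83 + 0) = 1/(-83) = -1/83 ≈ -0.012048)
-130*(90 + b) = -130*(90 - 1/83) = -130*7469/83 = -970970/83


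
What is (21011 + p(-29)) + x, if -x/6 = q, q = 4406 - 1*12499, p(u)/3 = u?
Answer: 69482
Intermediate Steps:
p(u) = 3*u
q = -8093 (q = 4406 - 12499 = -8093)
x = 48558 (x = -6*(-8093) = 48558)
(21011 + p(-29)) + x = (21011 + 3*(-29)) + 48558 = (21011 - 87) + 48558 = 20924 + 48558 = 69482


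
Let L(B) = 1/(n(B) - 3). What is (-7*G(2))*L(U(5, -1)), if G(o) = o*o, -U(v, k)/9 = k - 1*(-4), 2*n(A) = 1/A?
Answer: 1512/163 ≈ 9.2761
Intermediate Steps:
n(A) = 1/(2*A)
U(v, k) = -36 - 9*k (U(v, k) = -9*(k - 1*(-4)) = -9*(k + 4) = -9*(4 + k) = -36 - 9*k)
L(B) = 1/(-3 + 1/(2*B)) (L(B) = 1/(1/(2*B) - 3) = 1/(-3 + 1/(2*B)))
G(o) = o²
(-7*G(2))*L(U(5, -1)) = (-7*2²)*(-2*(-36 - 9*(-1))/(-1 + 6*(-36 - 9*(-1)))) = (-7*4)*(-2*(-36 + 9)/(-1 + 6*(-36 + 9))) = -(-56)*(-27)/(-1 + 6*(-27)) = -(-56)*(-27)/(-1 - 162) = -(-56)*(-27)/(-163) = -(-56)*(-27)*(-1)/163 = -28*(-54/163) = 1512/163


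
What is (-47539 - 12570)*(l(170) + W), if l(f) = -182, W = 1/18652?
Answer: 204049798267/18652 ≈ 1.0940e+7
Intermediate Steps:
W = 1/18652 ≈ 5.3614e-5
(-47539 - 12570)*(l(170) + W) = (-47539 - 12570)*(-182 + 1/18652) = -60109*(-3394663/18652) = 204049798267/18652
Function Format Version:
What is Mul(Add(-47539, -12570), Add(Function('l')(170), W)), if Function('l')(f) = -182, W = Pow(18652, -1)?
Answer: Rational(204049798267, 18652) ≈ 1.0940e+7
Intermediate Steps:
W = Rational(1, 18652) ≈ 5.3614e-5
Mul(Add(-47539, -12570), Add(Function('l')(170), W)) = Mul(Add(-47539, -12570), Add(-182, Rational(1, 18652))) = Mul(-60109, Rational(-3394663, 18652)) = Rational(204049798267, 18652)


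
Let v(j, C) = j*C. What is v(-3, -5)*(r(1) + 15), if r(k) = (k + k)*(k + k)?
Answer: 285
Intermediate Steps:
r(k) = 4*k² (r(k) = (2*k)*(2*k) = 4*k²)
v(j, C) = C*j
v(-3, -5)*(r(1) + 15) = (-5*(-3))*(4*1² + 15) = 15*(4*1 + 15) = 15*(4 + 15) = 15*19 = 285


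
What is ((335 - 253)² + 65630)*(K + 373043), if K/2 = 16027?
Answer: 29310388338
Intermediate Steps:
K = 32054 (K = 2*16027 = 32054)
((335 - 253)² + 65630)*(K + 373043) = ((335 - 253)² + 65630)*(32054 + 373043) = (82² + 65630)*405097 = (6724 + 65630)*405097 = 72354*405097 = 29310388338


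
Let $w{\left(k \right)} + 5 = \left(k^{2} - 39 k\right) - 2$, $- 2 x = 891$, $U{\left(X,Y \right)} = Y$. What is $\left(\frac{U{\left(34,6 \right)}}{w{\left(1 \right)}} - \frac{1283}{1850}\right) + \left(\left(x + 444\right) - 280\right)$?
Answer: $- \frac{783457}{2775} \approx -282.33$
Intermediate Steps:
$x = - \frac{891}{2}$ ($x = \left(- \frac{1}{2}\right) 891 = - \frac{891}{2} \approx -445.5$)
$w{\left(k \right)} = -7 + k^{2} - 39 k$ ($w{\left(k \right)} = -5 - \left(2 - k^{2} + 39 k\right) = -7 + k^{2} - 39 k$)
$\left(\frac{U{\left(34,6 \right)}}{w{\left(1 \right)}} - \frac{1283}{1850}\right) + \left(\left(x + 444\right) - 280\right) = \left(\frac{6}{-7 + 1^{2} - 39} - \frac{1283}{1850}\right) + \left(\left(- \frac{891}{2} + 444\right) - 280\right) = \left(\frac{6}{-7 + 1 - 39} - \frac{1283}{1850}\right) - \frac{563}{2} = \left(\frac{6}{-45} - \frac{1283}{1850}\right) - \frac{563}{2} = \left(6 \left(- \frac{1}{45}\right) - \frac{1283}{1850}\right) - \frac{563}{2} = \left(- \frac{2}{15} - \frac{1283}{1850}\right) - \frac{563}{2} = - \frac{4589}{5550} - \frac{563}{2} = - \frac{783457}{2775}$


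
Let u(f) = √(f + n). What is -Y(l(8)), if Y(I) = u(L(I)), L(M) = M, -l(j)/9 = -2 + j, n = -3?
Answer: -I*√57 ≈ -7.5498*I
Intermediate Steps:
l(j) = 18 - 9*j (l(j) = -9*(-2 + j) = 18 - 9*j)
u(f) = √(-3 + f) (u(f) = √(f - 3) = √(-3 + f))
Y(I) = √(-3 + I)
-Y(l(8)) = -√(-3 + (18 - 9*8)) = -√(-3 + (18 - 72)) = -√(-3 - 54) = -√(-57) = -I*√57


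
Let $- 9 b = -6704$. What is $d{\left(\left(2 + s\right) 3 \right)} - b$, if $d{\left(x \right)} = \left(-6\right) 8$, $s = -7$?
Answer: $- \frac{7136}{9} \approx -792.89$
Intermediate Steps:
$d{\left(x \right)} = -48$
$b = \frac{6704}{9}$ ($b = \left(- \frac{1}{9}\right) \left(-6704\right) = \frac{6704}{9} \approx 744.89$)
$d{\left(\left(2 + s\right) 3 \right)} - b = -48 - \frac{6704}{9} = - \frac{7136}{9}$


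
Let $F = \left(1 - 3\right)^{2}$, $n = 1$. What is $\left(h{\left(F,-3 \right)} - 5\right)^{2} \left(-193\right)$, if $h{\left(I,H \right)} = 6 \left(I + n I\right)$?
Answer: $-356857$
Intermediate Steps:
$F = 4$ ($F = \left(-2\right)^{2} = 4$)
$h{\left(I,H \right)} = 12 I$ ($h{\left(I,H \right)} = 6 \left(I + 1 I\right) = 6 \left(I + I\right) = 6 \cdot 2 I = 12 I$)
$\left(h{\left(F,-3 \right)} - 5\right)^{2} \left(-193\right) = \left(12 \cdot 4 - 5\right)^{2} \left(-193\right) = \left(48 - 5\right)^{2} \left(-193\right) = 43^{2} \left(-193\right) = 1849 \left(-193\right) = -356857$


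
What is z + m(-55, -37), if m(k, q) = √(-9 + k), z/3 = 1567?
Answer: 4701 + 8*I ≈ 4701.0 + 8.0*I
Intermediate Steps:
z = 4701 (z = 3*1567 = 4701)
z + m(-55, -37) = 4701 + √(-9 - 55) = 4701 + √(-64) = 4701 + 8*I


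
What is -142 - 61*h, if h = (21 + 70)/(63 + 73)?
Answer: -24863/136 ≈ -182.82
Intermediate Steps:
h = 91/136 ≈ 0.66912
-142 - 61*h = -142 - 61*91/136 = -142 - 5551/136 = -24863/136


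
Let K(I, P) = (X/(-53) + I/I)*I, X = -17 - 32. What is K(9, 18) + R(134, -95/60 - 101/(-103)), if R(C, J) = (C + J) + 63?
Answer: 14000239/65508 ≈ 213.72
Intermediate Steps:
X = -49
R(C, J) = 63 + C + J
K(I, P) = 102*I/53 (K(I, P) = (-49/(-53) + I/I)*I = (-49*(-1/53) + 1)*I = (49/53 + 1)*I = 102*I/53)
K(9, 18) + R(134, -95/60 - 101/(-103)) = (102/53)*9 + (63 + 134 + (-95/60 - 101/(-103))) = 918/53 + (63 + 134 + (-95*1/60 - 101*(-1/103))) = 918/53 + (63 + 134 + (-19/12 + 101/103)) = 918/53 + (63 + 134 - 745/1236) = 918/53 + 242747/1236 = 14000239/65508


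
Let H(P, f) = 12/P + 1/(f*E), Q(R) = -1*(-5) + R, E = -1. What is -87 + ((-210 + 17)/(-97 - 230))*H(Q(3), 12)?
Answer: -338107/3924 ≈ -86.164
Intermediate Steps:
Q(R) = 5 + R
H(P, f) = -1/f + 12/P (H(P, f) = 12/P + 1/(f*(-1)) = 12/P - 1/f = -1/f + 12/P)
-87 + ((-210 + 17)/(-97 - 230))*H(Q(3), 12) = -87 + ((-210 + 17)/(-97 - 230))*(-1/12 + 12/(5 + 3)) = -87 + (-193/(-327))*(-1*1/12 + 12/8) = -87 + (-193*(-1/327))*(-1/12 + 12*(⅛)) = -87 + 193*(-1/12 + 3/2)/327 = -87 + (193/327)*(17/12) = -87 + 3281/3924 = -338107/3924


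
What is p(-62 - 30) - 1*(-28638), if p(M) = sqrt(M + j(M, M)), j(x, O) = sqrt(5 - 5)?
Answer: 28638 + 2*I*sqrt(23) ≈ 28638.0 + 9.5917*I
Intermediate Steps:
j(x, O) = 0 (j(x, O) = sqrt(0) = 0)
p(M) = sqrt(M) (p(M) = sqrt(M + 0) = sqrt(M))
p(-62 - 30) - 1*(-28638) = sqrt(-62 - 30) - 1*(-28638) = sqrt(-92) + 28638 = 2*I*sqrt(23) + 28638 = 28638 + 2*I*sqrt(23)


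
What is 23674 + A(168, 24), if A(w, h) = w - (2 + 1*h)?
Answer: 23816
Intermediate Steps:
A(w, h) = -2 + w - h (A(w, h) = w - (2 + h) = w + (-2 - h) = -2 + w - h)
23674 + A(168, 24) = 23674 + (-2 + 168 - 1*24) = 23674 + (-2 + 168 - 24) = 23674 + 142 = 23816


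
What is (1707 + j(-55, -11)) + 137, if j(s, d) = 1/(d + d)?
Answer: 40567/22 ≈ 1844.0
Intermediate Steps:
j(s, d) = 1/(2*d)
(1707 + j(-55, -11)) + 137 = (1707 + (1/2)/(-11)) + 137 = (1707 + (1/2)*(-1/11)) + 137 = (1707 - 1/22) + 137 = 37553/22 + 137 = 40567/22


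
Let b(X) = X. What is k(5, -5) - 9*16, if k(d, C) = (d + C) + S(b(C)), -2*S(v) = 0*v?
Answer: -144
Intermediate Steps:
S(v) = 0 (S(v) = -0*v = -½*0 = 0)
k(d, C) = C + d (k(d, C) = (d + C) + 0 = (C + d) + 0 = C + d)
k(5, -5) - 9*16 = (-5 + 5) - 9*16 = 0 - 144 = -144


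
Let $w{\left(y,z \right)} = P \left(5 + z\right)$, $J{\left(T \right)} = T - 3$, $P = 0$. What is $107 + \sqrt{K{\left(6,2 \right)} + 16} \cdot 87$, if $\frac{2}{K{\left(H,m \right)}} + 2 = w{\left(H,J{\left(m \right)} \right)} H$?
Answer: $107 + 87 \sqrt{15} \approx 443.95$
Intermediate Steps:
$J{\left(T \right)} = -3 + T$ ($J{\left(T \right)} = T - 3 = -3 + T$)
$w{\left(y,z \right)} = 0$ ($w{\left(y,z \right)} = 0 \left(5 + z\right) = 0$)
$K{\left(H,m \right)} = -1$ ($K{\left(H,m \right)} = \frac{2}{-2 + 0 H} = \frac{2}{-2 + 0} = \frac{2}{-2} = 2 \left(- \frac{1}{2}\right) = -1$)
$107 + \sqrt{K{\left(6,2 \right)} + 16} \cdot 87 = 107 + \sqrt{-1 + 16} \cdot 87 = 107 + \sqrt{15} \cdot 87 = 107 + 87 \sqrt{15}$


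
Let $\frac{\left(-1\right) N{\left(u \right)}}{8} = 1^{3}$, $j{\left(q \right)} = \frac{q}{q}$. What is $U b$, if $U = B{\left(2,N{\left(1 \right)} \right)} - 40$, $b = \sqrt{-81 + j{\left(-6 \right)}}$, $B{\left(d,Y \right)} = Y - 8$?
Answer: $- 224 i \sqrt{5} \approx - 500.88 i$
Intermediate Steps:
$j{\left(q \right)} = 1$
$N{\left(u \right)} = -8$ ($N{\left(u \right)} = - 8 \cdot 1^{3} = \left(-8\right) 1 = -8$)
$B{\left(d,Y \right)} = -8 + Y$
$b = 4 i \sqrt{5}$ ($b = \sqrt{-81 + 1} = \sqrt{-80} = 4 i \sqrt{5} \approx 8.9443 i$)
$U = -56$ ($U = \left(-8 - 8\right) - 40 = -16 - 40 = -56$)
$U b = - 56 \cdot 4 i \sqrt{5} = - 224 i \sqrt{5}$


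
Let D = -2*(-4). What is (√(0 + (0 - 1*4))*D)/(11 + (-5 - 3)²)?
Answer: 16*I/75 ≈ 0.21333*I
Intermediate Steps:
D = 8
(√(0 + (0 - 1*4))*D)/(11 + (-5 - 3)²) = (√(0 + (0 - 1*4))*8)/(11 + (-5 - 3)²) = (√(0 + (0 - 4))*8)/(11 + (-8)²) = (√(0 - 4)*8)/(11 + 64) = (√(-4)*8)/75 = ((2*I)*8)*(1/75) = (16*I)*(1/75) = 16*I/75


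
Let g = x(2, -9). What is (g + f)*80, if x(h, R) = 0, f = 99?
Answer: 7920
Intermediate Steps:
g = 0
(g + f)*80 = (0 + 99)*80 = 99*80 = 7920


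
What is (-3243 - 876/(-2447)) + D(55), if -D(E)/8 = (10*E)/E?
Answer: -8130505/2447 ≈ -3322.6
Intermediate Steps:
D(E) = -80 (D(E) = -8*10*E/E = -8*10 = -80)
(-3243 - 876/(-2447)) + D(55) = (-3243 - 876/(-2447)) - 80 = (-3243 - 876*(-1/2447)) - 80 = (-3243 + 876/2447) - 80 = -7934745/2447 - 80 = -8130505/2447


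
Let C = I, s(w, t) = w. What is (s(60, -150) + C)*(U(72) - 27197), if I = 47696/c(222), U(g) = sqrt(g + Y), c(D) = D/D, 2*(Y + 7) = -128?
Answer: -1298772176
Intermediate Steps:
Y = -71 (Y = -7 + (1/2)*(-128) = -7 - 64 = -71)
c(D) = 1
U(g) = sqrt(-71 + g) (U(g) = sqrt(g - 71) = sqrt(-71 + g))
I = 47696 (I = 47696/1 = 47696*1 = 47696)
C = 47696
(s(60, -150) + C)*(U(72) - 27197) = (60 + 47696)*(sqrt(-71 + 72) - 27197) = 47756*(sqrt(1) - 27197) = 47756*(1 - 27197) = 47756*(-27196) = -1298772176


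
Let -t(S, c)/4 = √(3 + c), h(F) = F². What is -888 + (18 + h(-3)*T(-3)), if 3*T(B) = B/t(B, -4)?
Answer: -870 - 9*I/4 ≈ -870.0 - 2.25*I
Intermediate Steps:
t(S, c) = -4*√(3 + c)
T(B) = I*B/12 (T(B) = (B/((-4*√(3 - 4))))/3 = (B/((-4*I)))/3 = (B*(I/4))/3 = (I*B/4)/3 = I*B/12)
-888 + (18 + h(-3)*T(-3)) = -888 + (18 + (-3)²*((1/12)*I*(-3))) = -888 + (18 + 9*(-I/4)) = -888 + (18 - 9*I/4) = -870 - 9*I/4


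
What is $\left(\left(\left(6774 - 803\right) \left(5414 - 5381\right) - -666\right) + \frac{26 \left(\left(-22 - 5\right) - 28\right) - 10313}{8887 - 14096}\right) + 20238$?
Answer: $\frac{1135297666}{5209} \approx 2.1795 \cdot 10^{5}$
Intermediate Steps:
$\left(\left(\left(6774 - 803\right) \left(5414 - 5381\right) - -666\right) + \frac{26 \left(\left(-22 - 5\right) - 28\right) - 10313}{8887 - 14096}\right) + 20238 = \left(\left(5971 \cdot 33 + 666\right) + \frac{26 \left(-27 - 28\right) - 10313}{-5209}\right) + 20238 = \left(\left(197043 + 666\right) + \left(26 \left(-55\right) - 10313\right) \left(- \frac{1}{5209}\right)\right) + 20238 = \left(197709 + \left(-1430 - 10313\right) \left(- \frac{1}{5209}\right)\right) + 20238 = \left(197709 - - \frac{11743}{5209}\right) + 20238 = \left(197709 + \frac{11743}{5209}\right) + 20238 = \frac{1029877924}{5209} + 20238 = \frac{1135297666}{5209}$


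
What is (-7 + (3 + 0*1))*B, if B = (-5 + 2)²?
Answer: -36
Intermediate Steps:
B = 9 (B = (-3)² = 9)
(-7 + (3 + 0*1))*B = (-7 + (3 + 0*1))*9 = (-7 + (3 + 0))*9 = (-7 + 3)*9 = -4*9 = -36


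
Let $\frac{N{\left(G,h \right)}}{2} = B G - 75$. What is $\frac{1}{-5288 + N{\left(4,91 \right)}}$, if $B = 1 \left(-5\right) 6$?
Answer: $- \frac{1}{5678} \approx -0.00017612$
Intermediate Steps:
$B = -30$ ($B = \left(-5\right) 6 = -30$)
$N{\left(G,h \right)} = -150 - 60 G$ ($N{\left(G,h \right)} = 2 \left(- 30 G - 75\right) = 2 \left(-75 - 30 G\right) = -150 - 60 G$)
$\frac{1}{-5288 + N{\left(4,91 \right)}} = \frac{1}{-5288 - 390} = \frac{1}{-5678} = - \frac{1}{5678}$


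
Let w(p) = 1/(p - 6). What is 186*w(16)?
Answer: 93/5 ≈ 18.600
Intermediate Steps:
w(p) = 1/(-6 + p)
186*w(16) = 186/(-6 + 16) = 186/10 = 186*(⅒) = 93/5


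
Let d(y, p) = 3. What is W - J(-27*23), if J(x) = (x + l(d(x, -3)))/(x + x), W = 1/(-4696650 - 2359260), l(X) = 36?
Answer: -38219524/81142965 ≈ -0.47101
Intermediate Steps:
W = -1/7055910 (W = 1/(-7055910) = -1/7055910 ≈ -1.4173e-7)
J(x) = (36 + x)/(2*x) (J(x) = (x + 36)/(x + x) = (36 + x)/((2*x)) = (36 + x)*(1/(2*x)) = (36 + x)/(2*x))
W - J(-27*23) = -1/7055910 - (36 - 27*23)/(2*((-27*23))) = -1/7055910 - (36 - 621)/(2*(-621)) = -1/7055910 - (-1)*(-585)/(2*621) = -1/7055910 - 1*65/138 = -1/7055910 - 65/138 = -38219524/81142965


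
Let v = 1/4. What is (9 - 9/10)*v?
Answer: 81/40 ≈ 2.0250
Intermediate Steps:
v = ¼ ≈ 0.25000
(9 - 9/10)*v = (9 - 9/10)*(¼) = (81/10)*(¼) = 81/40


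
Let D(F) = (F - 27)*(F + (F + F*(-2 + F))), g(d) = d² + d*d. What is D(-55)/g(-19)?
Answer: -124025/361 ≈ -343.56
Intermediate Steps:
g(d) = 2*d² (g(d) = d² + d² = 2*d²)
D(F) = (-27 + F)*(2*F + F*(-2 + F))
D(-55)/g(-19) = ((-55)²*(-27 - 55))/((2*(-19)²)) = (3025*(-82))/((2*361)) = -248050/722 = -248050*1/722 = -124025/361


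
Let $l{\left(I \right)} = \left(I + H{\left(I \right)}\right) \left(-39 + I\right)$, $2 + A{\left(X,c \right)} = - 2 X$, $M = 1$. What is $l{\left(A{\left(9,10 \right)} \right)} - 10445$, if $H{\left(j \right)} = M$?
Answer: $-9324$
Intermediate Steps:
$H{\left(j \right)} = 1$
$A{\left(X,c \right)} = -2 - 2 X$
$l{\left(I \right)} = \left(1 + I\right) \left(-39 + I\right)$ ($l{\left(I \right)} = \left(I + 1\right) \left(-39 + I\right) = \left(1 + I\right) \left(-39 + I\right)$)
$l{\left(A{\left(9,10 \right)} \right)} - 10445 = \left(-39 + \left(-2 - 18\right)^{2} - 38 \left(-2 - 18\right)\right) - 10445 = \left(-39 + \left(-20\right)^{2} - -760\right) - 10445 = \left(-39 + 400 + 760\right) - 10445 = 1121 - 10445 = -9324$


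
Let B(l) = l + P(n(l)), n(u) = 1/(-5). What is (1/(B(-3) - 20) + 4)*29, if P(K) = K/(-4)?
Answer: 52664/459 ≈ 114.74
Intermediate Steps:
n(u) = -1/5
P(K) = -K/4 (P(K) = K*(-1/4) = -K/4)
B(l) = 1/20 + l (B(l) = l - 1/4*(-1/5) = l + 1/20 = 1/20 + l)
(1/(B(-3) - 20) + 4)*29 = (1/((1/20 - 3) - 20) + 4)*29 = (1/(-59/20 - 20) + 4)*29 = (1/(-459/20) + 4)*29 = (-20/459 + 4)*29 = (1816/459)*29 = 52664/459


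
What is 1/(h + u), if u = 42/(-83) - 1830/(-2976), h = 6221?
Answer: 41168/256110611 ≈ 0.00016074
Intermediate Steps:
u = 4483/41168 (u = 42*(-1/83) - 1830*(-1/2976) = -42/83 + 305/496 = 4483/41168 ≈ 0.10890)
1/(h + u) = 1/(6221 + 4483/41168) = 1/(256110611/41168) = 41168/256110611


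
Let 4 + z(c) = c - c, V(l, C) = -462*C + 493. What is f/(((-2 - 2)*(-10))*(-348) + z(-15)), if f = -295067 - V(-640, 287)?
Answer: 81483/6962 ≈ 11.704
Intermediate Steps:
V(l, C) = 493 - 462*C
z(c) = -4 (z(c) = -4 + (c - c) = -4 + 0 = -4)
f = -162966 (f = -295067 - (493 - 462*287) = -295067 - (493 - 132594) = -295067 - 1*(-132101) = -295067 + 132101 = -162966)
f/(((-2 - 2)*(-10))*(-348) + z(-15)) = -162966/(((-2 - 2)*(-10))*(-348) - 4) = -162966/(-4*(-10)*(-348) - 4) = -162966/(40*(-348) - 4) = -162966/(-13920 - 4) = -162966/(-13924) = -162966*(-1/13924) = 81483/6962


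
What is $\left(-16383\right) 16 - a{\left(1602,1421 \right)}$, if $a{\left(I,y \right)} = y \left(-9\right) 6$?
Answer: $-185394$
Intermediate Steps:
$a{\left(I,y \right)} = - 54 y$ ($a{\left(I,y \right)} = - 9 y 6 = - 54 y$)
$\left(-16383\right) 16 - a{\left(1602,1421 \right)} = \left(-16383\right) 16 - \left(-54\right) 1421 = -262128 - -76734 = -262128 + 76734 = -185394$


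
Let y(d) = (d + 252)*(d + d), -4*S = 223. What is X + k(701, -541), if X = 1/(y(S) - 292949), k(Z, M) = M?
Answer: -1362588035/2518647 ≈ -541.00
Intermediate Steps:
S = -223/4 (S = -¼*223 = -223/4 ≈ -55.750)
y(d) = 2*d*(252 + d) (y(d) = (252 + d)*(2*d) = 2*d*(252 + d))
X = -8/2518647 (X = 1/(2*(-223/4)*(252 - 223/4) - 292949) = 1/(2*(-223/4)*(785/4) - 292949) = 1/(-175055/8 - 292949) = 1/(-2518647/8) = -8/2518647 ≈ -3.1763e-6)
X + k(701, -541) = -8/2518647 - 541 = -1362588035/2518647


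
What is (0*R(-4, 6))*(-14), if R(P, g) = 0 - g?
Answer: 0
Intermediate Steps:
R(P, g) = -g
(0*R(-4, 6))*(-14) = (0*(-1*6))*(-14) = (0*(-6))*(-14) = 0*(-14) = 0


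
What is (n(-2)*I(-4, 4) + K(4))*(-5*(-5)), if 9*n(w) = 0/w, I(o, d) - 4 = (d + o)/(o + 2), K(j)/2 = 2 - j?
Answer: -100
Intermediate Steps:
K(j) = 4 - 2*j (K(j) = 2*(2 - j) = 4 - 2*j)
I(o, d) = 4 + (d + o)/(2 + o) (I(o, d) = 4 + (d + o)/(o + 2) = 4 + (d + o)/(2 + o))
n(w) = 0 (n(w) = (0/w)/9 = (⅑)*0 = 0)
(n(-2)*I(-4, 4) + K(4))*(-5*(-5)) = (0*((8 + 4 + 5*(-4))/(2 - 4)) + (4 - 2*4))*(-5*(-5)) = (0*((8 + 4 - 20)/(-2)) + (4 - 8))*25 = (0*(-½*(-8)) - 4)*25 = (0*4 - 4)*25 = (0 - 4)*25 = -4*25 = -100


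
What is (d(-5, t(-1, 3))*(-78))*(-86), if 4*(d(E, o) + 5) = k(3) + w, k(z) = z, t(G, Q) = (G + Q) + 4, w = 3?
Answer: -23478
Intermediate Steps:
t(G, Q) = 4 + G + Q
d(E, o) = -7/2 (d(E, o) = -5 + (3 + 3)/4 = -5 + (1/4)*6 = -5 + 3/2 = -7/2)
(d(-5, t(-1, 3))*(-78))*(-86) = -7/2*(-78)*(-86) = 273*(-86) = -23478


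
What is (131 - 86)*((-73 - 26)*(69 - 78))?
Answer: 40095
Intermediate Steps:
(131 - 86)*((-73 - 26)*(69 - 78)) = 45*(-99*(-9)) = 45*891 = 40095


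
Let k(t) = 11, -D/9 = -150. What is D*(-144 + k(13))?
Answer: -179550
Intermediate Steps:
D = 1350 (D = -9*(-150) = 1350)
D*(-144 + k(13)) = 1350*(-144 + 11) = 1350*(-133) = -179550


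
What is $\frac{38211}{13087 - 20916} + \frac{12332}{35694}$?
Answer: $- \frac{633678103}{139724163} \approx -4.5352$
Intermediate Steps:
$\frac{38211}{13087 - 20916} + \frac{12332}{35694} = \frac{38211}{-7829} + 12332 \cdot \frac{1}{35694} = 38211 \left(- \frac{1}{7829}\right) + \frac{6166}{17847} = - \frac{38211}{7829} + \frac{6166}{17847} = - \frac{633678103}{139724163}$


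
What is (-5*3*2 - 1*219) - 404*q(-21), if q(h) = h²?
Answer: -178413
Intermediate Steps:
(-5*3*2 - 1*219) - 404*q(-21) = (-5*3*2 - 1*219) - 404*(-21)² = (-15*2 - 219) - 404*441 = (-30 - 219) - 178164 = -249 - 178164 = -178413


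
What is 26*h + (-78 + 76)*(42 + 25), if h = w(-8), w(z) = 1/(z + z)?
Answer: -1085/8 ≈ -135.63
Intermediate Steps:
w(z) = 1/(2*z)
h = -1/16 (h = (½)/(-8) = (½)*(-⅛) = -1/16 ≈ -0.062500)
26*h + (-78 + 76)*(42 + 25) = 26*(-1/16) + (-78 + 76)*(42 + 25) = -13/8 - 2*67 = -13/8 - 134 = -1085/8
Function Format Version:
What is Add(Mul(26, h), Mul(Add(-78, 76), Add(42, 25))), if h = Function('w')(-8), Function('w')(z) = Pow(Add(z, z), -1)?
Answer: Rational(-1085, 8) ≈ -135.63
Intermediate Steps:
Function('w')(z) = Mul(Rational(1, 2), Pow(z, -1)) (Function('w')(z) = Pow(Mul(2, z), -1) = Mul(Rational(1, 2), Pow(z, -1)))
h = Rational(-1, 16) (h = Mul(Rational(1, 2), Pow(-8, -1)) = Mul(Rational(1, 2), Rational(-1, 8)) = Rational(-1, 16) ≈ -0.062500)
Add(Mul(26, h), Mul(Add(-78, 76), Add(42, 25))) = Add(Mul(26, Rational(-1, 16)), Mul(Add(-78, 76), Add(42, 25))) = Add(Rational(-13, 8), Mul(-2, 67)) = Add(Rational(-13, 8), -134) = Rational(-1085, 8)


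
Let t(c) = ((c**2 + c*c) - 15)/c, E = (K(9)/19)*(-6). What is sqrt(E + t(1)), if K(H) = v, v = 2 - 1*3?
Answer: I*sqrt(4579)/19 ≈ 3.5615*I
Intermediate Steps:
v = -1 (v = 2 - 3 = -1)
K(H) = -1
E = 6/19 (E = -1/19*(-6) = 6/19 ≈ 0.31579)
t(c) = (-15 + 2*c**2)/c (t(c) = ((c**2 + c**2) - 15)/c = (2*c**2 - 15)/c = (-15 + 2*c**2)/c)
sqrt(E + t(1)) = sqrt(6/19 + (-15/1 + 2*1)) = sqrt(6/19 + (-15*1 + 2)) = sqrt(6/19 + (-15 + 2)) = sqrt(6/19 - 13) = sqrt(-241/19) = I*sqrt(4579)/19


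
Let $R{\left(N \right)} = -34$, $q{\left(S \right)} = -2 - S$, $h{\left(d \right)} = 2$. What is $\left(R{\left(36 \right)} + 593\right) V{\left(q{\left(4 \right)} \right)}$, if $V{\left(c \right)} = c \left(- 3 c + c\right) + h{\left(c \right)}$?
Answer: $-39130$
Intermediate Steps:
$V{\left(c \right)} = 2 - 2 c^{2}$ ($V{\left(c \right)} = c \left(- 3 c + c\right) + 2 = c \left(- 2 c\right) + 2 = - 2 c^{2} + 2 = 2 - 2 c^{2}$)
$\left(R{\left(36 \right)} + 593\right) V{\left(q{\left(4 \right)} \right)} = \left(-34 + 593\right) \left(2 - 2 \left(-2 - 4\right)^{2}\right) = 559 \left(2 - 2 \left(-2 - 4\right)^{2}\right) = 559 \left(2 - 2 \left(-6\right)^{2}\right) = 559 \left(2 - 72\right) = 559 \left(-70\right) = -39130$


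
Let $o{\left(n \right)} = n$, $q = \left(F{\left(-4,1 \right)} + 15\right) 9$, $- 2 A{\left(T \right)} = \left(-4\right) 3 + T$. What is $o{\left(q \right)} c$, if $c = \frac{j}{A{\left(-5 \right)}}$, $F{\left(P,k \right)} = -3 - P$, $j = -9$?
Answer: $- \frac{2592}{17} \approx -152.47$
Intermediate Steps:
$A{\left(T \right)} = 6 - \frac{T}{2}$ ($A{\left(T \right)} = - \frac{\left(-4\right) 3 + T}{2} = - \frac{-12 + T}{2} = 6 - \frac{T}{2}$)
$q = 144$ ($q = \left(\left(-3 - -4\right) + 15\right) 9 = \left(\left(-3 + 4\right) + 15\right) 9 = \left(1 + 15\right) 9 = 16 \cdot 9 = 144$)
$c = - \frac{18}{17}$ ($c = - \frac{9}{6 - - \frac{5}{2}} = - \frac{9}{6 + \frac{5}{2}} = - \frac{9}{\frac{17}{2}} = \left(-9\right) \frac{2}{17} = - \frac{18}{17} \approx -1.0588$)
$o{\left(q \right)} c = 144 \left(- \frac{18}{17}\right) = - \frac{2592}{17}$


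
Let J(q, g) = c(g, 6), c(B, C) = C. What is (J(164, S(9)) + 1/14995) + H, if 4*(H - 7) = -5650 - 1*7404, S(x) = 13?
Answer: -97482493/29990 ≈ -3250.5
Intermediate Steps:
J(q, g) = 6
H = -6513/2 (H = 7 + (-5650 - 1*7404)/4 = 7 + (-5650 - 7404)/4 = 7 + (1/4)*(-13054) = 7 - 6527/2 = -6513/2 ≈ -3256.5)
(J(164, S(9)) + 1/14995) + H = (6 + 1/14995) - 6513/2 = 89971/14995 - 6513/2 = -97482493/29990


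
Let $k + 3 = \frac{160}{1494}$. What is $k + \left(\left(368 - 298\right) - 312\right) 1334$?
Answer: $- \frac{241154677}{747} \approx -3.2283 \cdot 10^{5}$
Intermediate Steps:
$k = - \frac{2161}{747}$ ($k = -3 + \frac{160}{1494} = -3 + 160 \cdot \frac{1}{1494} = -3 + \frac{80}{747} = - \frac{2161}{747} \approx -2.8929$)
$k + \left(\left(368 - 298\right) - 312\right) 1334 = - \frac{2161}{747} + \left(\left(368 - 298\right) - 312\right) 1334 = - \frac{2161}{747} + \left(70 - 312\right) 1334 = - \frac{2161}{747} - 322828 = - \frac{241154677}{747}$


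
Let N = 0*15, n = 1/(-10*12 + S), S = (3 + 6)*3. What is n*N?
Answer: 0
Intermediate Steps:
S = 27 (S = 9*3 = 27)
n = -1/93 (n = 1/(-10*12 + 27) = 1/(-120 + 27) = 1/(-93) = -1/93 ≈ -0.010753)
N = 0
n*N = -1/93*0 = 0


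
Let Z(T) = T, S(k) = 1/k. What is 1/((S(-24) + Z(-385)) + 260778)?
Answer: 24/6249431 ≈ 3.8404e-6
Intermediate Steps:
1/((S(-24) + Z(-385)) + 260778) = 1/((1/(-24) - 385) + 260778) = 1/((-1/24 - 385) + 260778) = 1/(-9241/24 + 260778) = 1/(6249431/24) = 24/6249431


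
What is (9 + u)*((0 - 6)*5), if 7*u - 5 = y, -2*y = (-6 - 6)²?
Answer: 120/7 ≈ 17.143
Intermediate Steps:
y = -72 (y = -(-6 - 6)²/2 = -½*(-12)² = -½*144 = -72)
u = -67/7 (u = 5/7 + (⅐)*(-72) = 5/7 - 72/7 = -67/7 ≈ -9.5714)
(9 + u)*((0 - 6)*5) = (9 - 67/7)*((0 - 6)*5) = -(-24)*5/7 = -4/7*(-30) = 120/7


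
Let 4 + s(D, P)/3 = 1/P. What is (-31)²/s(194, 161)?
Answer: -154721/1929 ≈ -80.208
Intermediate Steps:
s(D, P) = -12 + 3/P
(-31)²/s(194, 161) = (-31)²/(-12 + 3/161) = 961/(-12 + 3*(1/161)) = 961/(-12 + 3/161) = 961/(-1929/161) = 961*(-161/1929) = -154721/1929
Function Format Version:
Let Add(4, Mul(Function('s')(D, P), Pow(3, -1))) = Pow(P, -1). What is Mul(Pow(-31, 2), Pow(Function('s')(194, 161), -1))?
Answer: Rational(-154721, 1929) ≈ -80.208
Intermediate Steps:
Function('s')(D, P) = Add(-12, Mul(3, Pow(P, -1)))
Mul(Pow(-31, 2), Pow(Function('s')(194, 161), -1)) = Mul(Pow(-31, 2), Pow(Add(-12, Mul(3, Pow(161, -1))), -1)) = Mul(961, Pow(Add(-12, Mul(3, Rational(1, 161))), -1)) = Mul(961, Pow(Add(-12, Rational(3, 161)), -1)) = Mul(961, Pow(Rational(-1929, 161), -1)) = Mul(961, Rational(-161, 1929)) = Rational(-154721, 1929)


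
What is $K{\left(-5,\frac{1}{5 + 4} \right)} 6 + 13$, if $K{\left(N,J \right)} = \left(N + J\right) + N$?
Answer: $- \frac{139}{3} \approx -46.333$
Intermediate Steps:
$K{\left(N,J \right)} = J + 2 N$ ($K{\left(N,J \right)} = \left(J + N\right) + N = J + 2 N$)
$K{\left(-5,\frac{1}{5 + 4} \right)} 6 + 13 = \left(\frac{1}{5 + 4} + 2 \left(-5\right)\right) 6 + 13 = \left(\frac{1}{9} - 10\right) 6 + 13 = \left(- \frac{89}{9}\right) 6 + 13 = - \frac{178}{3} + 13 = - \frac{139}{3}$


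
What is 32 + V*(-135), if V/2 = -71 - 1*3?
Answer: 20012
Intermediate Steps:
V = -148 (V = 2*(-71 - 1*3) = 2*(-71 - 3) = 2*(-74) = -148)
32 + V*(-135) = 32 - 148*(-135) = 32 + 19980 = 20012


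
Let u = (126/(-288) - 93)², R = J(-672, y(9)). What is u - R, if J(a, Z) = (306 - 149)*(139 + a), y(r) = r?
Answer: 23657361/256 ≈ 92412.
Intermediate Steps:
J(a, Z) = 21823 + 157*a (J(a, Z) = 157*(139 + a) = 21823 + 157*a)
R = -83681 (R = 21823 + 157*(-672) = 21823 - 105504 = -83681)
u = 2235025/256 (u = (126*(-1/288) - 93)² = (-7/16 - 93)² = (-1495/16)² = 2235025/256 ≈ 8730.6)
u - R = 2235025/256 - 1*(-83681) = 2235025/256 + 83681 = 23657361/256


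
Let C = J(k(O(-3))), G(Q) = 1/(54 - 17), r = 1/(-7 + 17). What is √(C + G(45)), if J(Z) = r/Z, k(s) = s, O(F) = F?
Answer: I*√7770/1110 ≈ 0.079412*I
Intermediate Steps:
r = ⅒ (r = 1/10 = ⅒ ≈ 0.10000)
J(Z) = 1/(10*Z)
G(Q) = 1/37
C = -1/30 (C = (⅒)/(-3) = (⅒)*(-⅓) = -1/30 ≈ -0.033333)
√(C + G(45)) = √(-1/30 + 1/37) = √(-7/1110) = I*√7770/1110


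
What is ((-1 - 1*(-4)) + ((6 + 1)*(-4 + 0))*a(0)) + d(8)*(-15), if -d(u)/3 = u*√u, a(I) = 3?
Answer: -81 + 720*√2 ≈ 937.23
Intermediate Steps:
d(u) = -3*u^(3/2) (d(u) = -3*u*√u = -3*u^(3/2))
((-1 - 1*(-4)) + ((6 + 1)*(-4 + 0))*a(0)) + d(8)*(-15) = ((-1 - 1*(-4)) + ((6 + 1)*(-4 + 0))*3) - 48*√2*(-15) = ((-1 + 4) + (7*(-4))*3) - 48*√2*(-15) = (3 - 28*3) - 48*√2*(-15) = (3 - 84) + 720*√2 = -81 + 720*√2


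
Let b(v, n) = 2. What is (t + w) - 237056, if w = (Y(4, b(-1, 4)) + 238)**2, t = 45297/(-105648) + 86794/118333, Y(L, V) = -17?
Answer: -784331087845983/4167214928 ≈ -1.8821e+5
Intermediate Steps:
t = 1269827537/4167214928 (t = 45297*(-1/105648) + 86794*(1/118333) = -15099/35216 + 86794/118333 = 1269827537/4167214928 ≈ 0.30472)
w = 48841 (w = (-17 + 238)**2 = 221**2 = 48841)
(t + w) - 237056 = (1269827537/4167214928 + 48841) - 237056 = 203532214125985/4167214928 - 237056 = -784331087845983/4167214928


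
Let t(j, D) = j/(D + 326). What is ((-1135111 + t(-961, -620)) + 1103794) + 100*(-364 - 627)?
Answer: -38341637/294 ≈ -1.3041e+5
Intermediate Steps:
t(j, D) = j/(326 + D)
((-1135111 + t(-961, -620)) + 1103794) + 100*(-364 - 627) = ((-1135111 - 961/(326 - 620)) + 1103794) + 100*(-364 - 627) = ((-1135111 - 961/(-294)) + 1103794) + 100*(-991) = ((-1135111 - 961*(-1/294)) + 1103794) - 99100 = ((-1135111 + 961/294) + 1103794) - 99100 = (-333721673/294 + 1103794) - 99100 = -9206237/294 - 99100 = -38341637/294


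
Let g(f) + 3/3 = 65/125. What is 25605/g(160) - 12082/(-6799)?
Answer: -1450688297/27196 ≈ -53342.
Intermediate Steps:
g(f) = -12/25 (g(f) = -1 + 65/125 = -1 + 65*(1/125) = -1 + 13/25 = -12/25)
25605/g(160) - 12082/(-6799) = 25605/(-12/25) - 12082/(-6799) = 25605*(-25/12) - 12082*(-1/6799) = -213375/4 + 12082/6799 = -1450688297/27196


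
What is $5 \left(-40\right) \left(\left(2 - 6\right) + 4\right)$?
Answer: $0$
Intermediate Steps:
$5 \left(-40\right) \left(\left(2 - 6\right) + 4\right) = - 200 \left(\left(2 + \left(-6 + 0\right)\right) + 4\right) = - 200 \left(\left(2 - 6\right) + 4\right) = - 200 \left(-4 + 4\right) = \left(-200\right) 0 = 0$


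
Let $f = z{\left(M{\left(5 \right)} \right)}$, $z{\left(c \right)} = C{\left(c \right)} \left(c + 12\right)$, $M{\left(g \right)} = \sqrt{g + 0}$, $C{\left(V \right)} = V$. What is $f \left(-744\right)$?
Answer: $-3720 - 8928 \sqrt{5} \approx -23684.0$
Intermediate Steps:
$M{\left(g \right)} = \sqrt{g}$
$z{\left(c \right)} = c \left(12 + c\right)$ ($z{\left(c \right)} = c \left(c + 12\right) = c \left(12 + c\right)$)
$f = \sqrt{5} \left(12 + \sqrt{5}\right) \approx 31.833$
$f \left(-744\right) = \left(5 + 12 \sqrt{5}\right) \left(-744\right) = -3720 - 8928 \sqrt{5}$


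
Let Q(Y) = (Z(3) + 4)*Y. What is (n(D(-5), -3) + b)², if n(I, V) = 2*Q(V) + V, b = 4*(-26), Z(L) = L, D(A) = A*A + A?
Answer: 22201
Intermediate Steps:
D(A) = A + A² (D(A) = A² + A = A + A²)
b = -104
Q(Y) = 7*Y (Q(Y) = (3 + 4)*Y = 7*Y)
n(I, V) = 15*V (n(I, V) = 2*(7*V) + V = 14*V + V = 15*V)
(n(D(-5), -3) + b)² = (15*(-3) - 104)² = (-45 - 104)² = (-149)² = 22201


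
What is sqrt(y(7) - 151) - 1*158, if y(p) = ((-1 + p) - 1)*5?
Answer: -158 + 3*I*sqrt(14) ≈ -158.0 + 11.225*I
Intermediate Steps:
y(p) = -10 + 5*p (y(p) = (-2 + p)*5 = -10 + 5*p)
sqrt(y(7) - 151) - 1*158 = sqrt((-10 + 5*7) - 151) - 1*158 = sqrt((-10 + 35) - 151) - 158 = sqrt(25 - 151) - 158 = sqrt(-126) - 158 = 3*I*sqrt(14) - 158 = -158 + 3*I*sqrt(14)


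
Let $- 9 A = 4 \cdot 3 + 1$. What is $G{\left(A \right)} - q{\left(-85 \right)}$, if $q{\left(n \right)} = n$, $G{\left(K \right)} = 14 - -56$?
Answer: $155$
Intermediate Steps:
$A = - \frac{13}{9}$ ($A = - \frac{4 \cdot 3 + 1}{9} = - \frac{12 + 1}{9} = \left(- \frac{1}{9}\right) 13 = - \frac{13}{9} \approx -1.4444$)
$G{\left(K \right)} = 70$ ($G{\left(K \right)} = 14 + 56 = 70$)
$G{\left(A \right)} - q{\left(-85 \right)} = 70 - -85 = 70 + 85 = 155$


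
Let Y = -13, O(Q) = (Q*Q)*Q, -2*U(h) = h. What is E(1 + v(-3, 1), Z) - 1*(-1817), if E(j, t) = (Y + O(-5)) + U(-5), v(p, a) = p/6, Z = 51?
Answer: 3363/2 ≈ 1681.5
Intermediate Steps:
v(p, a) = p/6 (v(p, a) = p*(⅙) = p/6)
U(h) = -h/2
O(Q) = Q³ (O(Q) = Q²*Q = Q³)
E(j, t) = -271/2 (E(j, t) = (-13 + (-5)³) - ½*(-5) = (-13 - 125) + 5/2 = -138 + 5/2 = -271/2)
E(1 + v(-3, 1), Z) - 1*(-1817) = -271/2 - 1*(-1817) = -271/2 + 1817 = 3363/2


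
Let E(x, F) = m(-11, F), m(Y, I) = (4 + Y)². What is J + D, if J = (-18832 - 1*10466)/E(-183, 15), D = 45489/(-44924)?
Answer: -1318412313/2201276 ≈ -598.93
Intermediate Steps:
E(x, F) = 49 (E(x, F) = (4 - 11)² = (-7)² = 49)
D = -45489/44924 (D = 45489*(-1/44924) = -45489/44924 ≈ -1.0126)
J = -29298/49 (J = (-18832 - 1*10466)/49 = (-18832 - 10466)*(1/49) = -29298*1/49 = -29298/49 ≈ -597.92)
J + D = -29298/49 - 45489/44924 = -1318412313/2201276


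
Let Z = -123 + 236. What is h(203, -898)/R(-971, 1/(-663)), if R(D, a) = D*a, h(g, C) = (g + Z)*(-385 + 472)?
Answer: 18227196/971 ≈ 18772.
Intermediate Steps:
Z = 113
h(g, C) = 9831 + 87*g (h(g, C) = (g + 113)*(-385 + 472) = (113 + g)*87 = 9831 + 87*g)
h(203, -898)/R(-971, 1/(-663)) = (9831 + 87*203)/((-971/(-663))) = (9831 + 17661)/((-971*(-1/663))) = 27492/(971/663) = 27492*(663/971) = 18227196/971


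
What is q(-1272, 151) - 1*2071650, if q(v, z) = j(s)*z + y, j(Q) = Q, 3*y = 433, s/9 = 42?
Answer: -6043283/3 ≈ -2.0144e+6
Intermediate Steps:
s = 378 (s = 9*42 = 378)
y = 433/3 (y = (1/3)*433 = 433/3 ≈ 144.33)
q(v, z) = 433/3 + 378*z (q(v, z) = 378*z + 433/3 = 433/3 + 378*z)
q(-1272, 151) - 1*2071650 = (433/3 + 378*151) - 1*2071650 = (433/3 + 57078) - 2071650 = 171667/3 - 2071650 = -6043283/3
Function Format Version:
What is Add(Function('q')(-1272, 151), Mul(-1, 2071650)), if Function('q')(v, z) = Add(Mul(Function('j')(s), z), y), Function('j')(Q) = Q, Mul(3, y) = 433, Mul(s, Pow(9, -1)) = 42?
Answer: Rational(-6043283, 3) ≈ -2.0144e+6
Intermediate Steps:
s = 378 (s = Mul(9, 42) = 378)
y = Rational(433, 3) (y = Mul(Rational(1, 3), 433) = Rational(433, 3) ≈ 144.33)
Function('q')(v, z) = Add(Rational(433, 3), Mul(378, z)) (Function('q')(v, z) = Add(Mul(378, z), Rational(433, 3)) = Add(Rational(433, 3), Mul(378, z)))
Add(Function('q')(-1272, 151), Mul(-1, 2071650)) = Add(Add(Rational(433, 3), Mul(378, 151)), Mul(-1, 2071650)) = Add(Add(Rational(433, 3), 57078), -2071650) = Add(Rational(171667, 3), -2071650) = Rational(-6043283, 3)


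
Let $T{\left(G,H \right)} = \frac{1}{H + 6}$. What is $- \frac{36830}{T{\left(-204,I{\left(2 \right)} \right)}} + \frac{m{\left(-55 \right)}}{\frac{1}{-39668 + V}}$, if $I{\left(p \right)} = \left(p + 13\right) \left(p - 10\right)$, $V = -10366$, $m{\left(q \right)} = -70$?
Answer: $7701000$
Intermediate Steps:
$I{\left(p \right)} = \left(-10 + p\right) \left(13 + p\right)$ ($I{\left(p \right)} = \left(13 + p\right) \left(-10 + p\right) = \left(-10 + p\right) \left(13 + p\right)$)
$T{\left(G,H \right)} = \frac{1}{6 + H}$
$- \frac{36830}{T{\left(-204,I{\left(2 \right)} \right)}} + \frac{m{\left(-55 \right)}}{\frac{1}{-39668 + V}} = - \frac{36830}{\frac{1}{6 + \left(-130 + 2^{2} + 3 \cdot 2\right)}} - \frac{70}{\frac{1}{-39668 - 10366}} = - \frac{36830}{\frac{1}{6 + \left(-130 + 4 + 6\right)}} - \frac{70}{\frac{1}{-50034}} = - \frac{36830}{\frac{1}{6 - 120}} - \frac{70}{- \frac{1}{50034}} = - \frac{36830}{\frac{1}{-114}} - -3502380 = - \frac{36830}{- \frac{1}{114}} + 3502380 = \left(-36830\right) \left(-114\right) + 3502380 = 4198620 + 3502380 = 7701000$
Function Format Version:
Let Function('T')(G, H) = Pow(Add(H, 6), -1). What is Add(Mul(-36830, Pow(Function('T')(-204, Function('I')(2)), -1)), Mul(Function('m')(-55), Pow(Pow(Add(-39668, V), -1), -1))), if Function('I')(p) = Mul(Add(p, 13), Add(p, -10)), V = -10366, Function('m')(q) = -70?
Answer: 7701000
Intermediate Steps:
Function('I')(p) = Mul(Add(-10, p), Add(13, p)) (Function('I')(p) = Mul(Add(13, p), Add(-10, p)) = Mul(Add(-10, p), Add(13, p)))
Function('T')(G, H) = Pow(Add(6, H), -1)
Add(Mul(-36830, Pow(Function('T')(-204, Function('I')(2)), -1)), Mul(Function('m')(-55), Pow(Pow(Add(-39668, V), -1), -1))) = Add(Mul(-36830, Pow(Pow(Add(6, Add(-130, Pow(2, 2), Mul(3, 2))), -1), -1)), Mul(-70, Pow(Pow(Add(-39668, -10366), -1), -1))) = Add(Mul(-36830, Pow(Pow(Add(6, Add(-130, 4, 6)), -1), -1)), Mul(-70, Pow(Pow(-50034, -1), -1))) = Add(Mul(-36830, Pow(Pow(Add(6, -120), -1), -1)), Mul(-70, Pow(Rational(-1, 50034), -1))) = Add(Mul(-36830, Pow(Pow(-114, -1), -1)), Mul(-70, -50034)) = Add(Mul(-36830, Pow(Rational(-1, 114), -1)), 3502380) = Add(Mul(-36830, -114), 3502380) = Add(4198620, 3502380) = 7701000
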